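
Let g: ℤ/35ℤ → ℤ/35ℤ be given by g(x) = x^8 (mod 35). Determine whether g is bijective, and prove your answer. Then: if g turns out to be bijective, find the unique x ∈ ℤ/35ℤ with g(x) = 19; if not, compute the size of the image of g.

g(3): Repeated squaring mod 35: 3^1 ≡ 3, 3^2 ≡ 3² = 9, 3^4 ≡ 9² = 81 ≡ 11, 3^8 ≡ 11² = 121 ≡ 16. So 3^8 ≡ 16 (mod 35).
g(4): Repeated squaring mod 35: 4^1 ≡ 4, 4^2 ≡ 4² = 16, 4^4 ≡ 16² = 256 ≡ 11, 4^8 ≡ 11² = 121 ≡ 16. So 4^8 ≡ 16 (mod 35).
So g(3) = g(4) = 16 while 3 ≠ 4, therefore g is not injective, hence not bijective.
Since g is not bijective, we determine |image(g)|. Computing x^8 mod 35 for each x (by repeated squaring, reducing mod 35 at every step), the values g(0), g(1), …, g(34) are: 0, 1, 11, 16, 16, 25, 1, 21, 1, 11, 30, 16, 11, 1, 21, 15, 11, 16, 16, 11, 15, 21, 1, 11, 16, 30, 11, 1, 21, 1, 25, 16, 16, 11, 1.
The distinct values are {0, 1, 11, 15, 16, 21, 25, 30}; there are 8 of them.

8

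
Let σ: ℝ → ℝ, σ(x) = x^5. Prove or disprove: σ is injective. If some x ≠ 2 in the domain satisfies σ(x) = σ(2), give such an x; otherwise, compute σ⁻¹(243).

On ℝ, x ↦ x^5 is strictly increasing (since 5 is odd), so σ(x_1) = σ(x_2) forces x_1 = x_2. So σ is injective.
Since x ↦ x^5 is strictly increasing on ℝ, it is injective there, so no x ≠ 2 in the domain has σ(x) = σ(2). We therefore compute σ⁻¹(243) = 243^{1/5} = 3 (indeed 3^5 = 243).

3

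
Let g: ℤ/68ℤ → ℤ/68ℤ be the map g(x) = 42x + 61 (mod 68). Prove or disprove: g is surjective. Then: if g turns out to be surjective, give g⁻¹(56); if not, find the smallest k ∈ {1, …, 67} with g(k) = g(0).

Recall that g is surjective if every y in the codomain equals g(x) for some x in the domain.
Since gcd(42, 68) = 2, we have 42x ≡ 0 (mod 2) for all x, so g(x) ≡ 1 (mod 2).
But 0 ≢ 1 (mod 2), so 0 ∈ ℤ/68ℤ has no preimage. Thus g is not surjective.
Since g is not surjective, we find the least positive k with g(k) = g(0): this means 42k ≡ 0 (mod 68), i.e. 68 ∣ 42k. Since gcd(42, 68) = 2, dividing through by 2 this holds exactly when 34 ∣ 21k, and as gcd(21, 34) = 1, exactly when 34 ∣ k.
The smallest positive such k is 34.

34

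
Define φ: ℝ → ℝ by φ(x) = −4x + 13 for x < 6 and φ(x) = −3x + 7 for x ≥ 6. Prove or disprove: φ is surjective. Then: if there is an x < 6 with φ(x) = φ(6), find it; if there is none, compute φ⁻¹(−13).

Both pieces are strictly decreasing (slopes −4 and −3), so each is injective on its own interval.
The left piece maps (−∞, 6) onto (−11, ∞); the right piece maps [6, ∞) onto (−∞, −11].
These images together cover ℝ, so φ is surjective.
Because the two images are disjoint, no x < 6 has φ(x) = φ(6), so we compute φ⁻¹(−13): −13 lies in (−∞, −11], so solve −3x + 7 = −13: x = (−13 − 7)/(−3) = 20/3.

20/3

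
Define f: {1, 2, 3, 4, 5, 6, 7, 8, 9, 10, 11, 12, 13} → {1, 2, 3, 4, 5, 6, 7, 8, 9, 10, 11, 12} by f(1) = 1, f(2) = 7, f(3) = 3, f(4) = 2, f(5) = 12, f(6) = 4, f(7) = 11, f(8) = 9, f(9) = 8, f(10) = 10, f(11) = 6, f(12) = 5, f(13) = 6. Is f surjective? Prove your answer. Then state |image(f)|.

Every element of the codomain has a preimage: 1 = f(1), 2 = f(4), 3 = f(3), 4 = f(6), 5 = f(12), 6 = f(11), 7 = f(2), 8 = f(9), 9 = f(8), 10 = f(10), 11 = f(7), 12 = f(5).
Hence f is surjective.
The image of f is {1, 2, 3, 4, 5, 6, 7, 8, 9, 10, 11, 12}, which has 12 elements.

12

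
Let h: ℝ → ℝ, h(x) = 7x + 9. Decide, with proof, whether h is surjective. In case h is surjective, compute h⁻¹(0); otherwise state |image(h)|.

-9/7

Recall: surjectivity means every element of the codomain has a preimage under h.
For any y ∈ ℝ, x = (y − 9)/7 satisfies h(x) = y.
Therefore h is surjective.
Since h is surjective, we compute h⁻¹(0) = (0 − 9)/7 = −9/7.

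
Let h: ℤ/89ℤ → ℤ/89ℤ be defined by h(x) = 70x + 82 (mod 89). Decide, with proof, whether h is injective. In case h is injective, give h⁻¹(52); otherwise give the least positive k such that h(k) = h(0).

By definition, h is injective if h(u) = h(v) implies u = v.
If h(u) = h(v), then 70u ≡ 70v (mod 89). Because gcd(70, 89) = 1, we may cancel 70 to get u ≡ v (mod 89).
Hence h is injective.
We now compute 70⁻¹ mod 89 explicitly. Euclid's algorithm: 89 = 1·70 + 19, 70 = 3·19 + 13, 19 = 1·13 + 6, 13 = 2·6 + 1; back-substituting gives 1 = 14·70 − 11·89, so 70⁻¹ ≡ 14 (mod 89).
Since h is injective, we find h⁻¹(52): we need 70x ≡ 52 − 82 ≡ 59 (mod 89). Using 70⁻¹ = 14: x ≡ 14·59 = 826 = 9·89 + 25, so x = 25.
Check: h(25) = 70·25 + 82 = 1832 = 20·89 + 52 ≡ 52 (mod 89).

25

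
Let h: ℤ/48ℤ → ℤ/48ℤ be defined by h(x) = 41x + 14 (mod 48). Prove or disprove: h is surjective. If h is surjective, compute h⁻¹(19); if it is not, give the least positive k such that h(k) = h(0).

13

Since gcd(41, 48) = 1, 41 is invertible modulo 48. Euclid's algorithm: 48 = 1·41 + 7, 41 = 5·7 + 6, 7 = 1·6 + 1; back-substituting gives 1 = 41·41 − 35·48, so 41⁻¹ ≡ 41 (mod 48).
For any y ∈ ℤ/48ℤ, x = 41(y − 14) mod 48 satisfies h(x) = 41·41(y − 14) + 14 ≡ y (since 41·41 ≡ 1 mod 48). So every y has a preimage.
So h is surjective.
Since h is surjective, we find h⁻¹(19): we need 41x ≡ 19 − 14 ≡ 5 (mod 48). Using 41⁻¹ = 41: x ≡ 41·5 = 205 = 4·48 + 13, so x = 13.
Check: h(13) = 41·13 + 14 = 547 = 11·48 + 19 ≡ 19 (mod 48).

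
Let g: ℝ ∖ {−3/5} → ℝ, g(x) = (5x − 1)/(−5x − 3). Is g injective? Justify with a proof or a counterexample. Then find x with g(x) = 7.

Suppose g(u) = g(v). Cross-multiplying: (5u − 1)(−5v − 3) = (5v − 1)(−5u − 3).
Expanding both sides and cancelling the symmetric terms leaves −20·(u − v) = 0. Since −20 ≠ 0, u = v. Thus g is injective.
Solving g(x) = 7: cross-multiplying gives 5x − 1 = 7(−5x − 3), which rearranges to 40x = −20, so x = −1/2.

-1/2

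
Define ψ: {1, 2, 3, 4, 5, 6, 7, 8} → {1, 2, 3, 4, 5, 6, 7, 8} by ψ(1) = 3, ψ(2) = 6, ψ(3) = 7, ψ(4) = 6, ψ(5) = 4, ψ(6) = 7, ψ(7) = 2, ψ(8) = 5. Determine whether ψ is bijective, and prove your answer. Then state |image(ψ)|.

ψ(2) = 6 = ψ(4) with 2 ≠ 4, so ψ is not injective, hence not bijective.
The image of ψ is {2, 3, 4, 5, 6, 7}, which has 6 elements.

6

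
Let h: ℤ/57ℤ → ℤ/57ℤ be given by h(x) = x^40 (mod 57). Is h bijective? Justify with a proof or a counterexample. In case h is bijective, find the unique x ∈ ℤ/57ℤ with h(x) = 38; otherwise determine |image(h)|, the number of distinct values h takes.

h(8): Repeated squaring mod 57: 8^1 ≡ 8, 8^2 ≡ 8² = 64 ≡ 7, 8^4 ≡ 7² = 49, 8^8 ≡ 49² = 2401 ≡ 7, 8^16 ≡ 7² = 49, 8^32 ≡ 49² = 2401 ≡ 7. Since 40 = 32 + 8, 8^40 ≡ 7·7: 7·7 = 49. So 8^40 ≡ 49 (mod 57).
h(11): Repeated squaring mod 57: 11^1 ≡ 11, 11^2 ≡ 11² = 121 ≡ 7, 11^4 ≡ 7² = 49, 11^8 ≡ 49² = 2401 ≡ 7, 11^16 ≡ 7² = 49, 11^32 ≡ 49² = 2401 ≡ 7. Since 40 = 32 + 8, 11^40 ≡ 7·7: 7·7 = 49. So 11^40 ≡ 49 (mod 57).
So h(8) = h(11) = 49 while 8 ≠ 11, therefore h is not injective, hence not bijective.
Since h is not bijective, we determine |image(h)|. Computing x^40 mod 57 for each x (by repeated squaring, reducing mod 57 at every step), the values h(0), h(1), …, h(56) are: 0, 1, 16, 24, 28, 55, 42, 7, 49, 6, 25, 49, 45, 4, 55, 9, 43, 16, 39, 19, 1, 54, 43, 28, 36, 4, 7, 30, 25, 25, 30, 7, 4, 36, 28, 43, 54, 1, 19, 39, 16, 43, 9, 55, 4, 45, 49, 25, 6, 49, 7, 42, 55, 28, 24, 16, 1.
The distinct values are {0, 1, 4, 6, 7, 9, 16, 19, 24, 25, 28, 30, 36, 39, 42, 43, 45, 49, 54, 55}; there are 20 of them.

20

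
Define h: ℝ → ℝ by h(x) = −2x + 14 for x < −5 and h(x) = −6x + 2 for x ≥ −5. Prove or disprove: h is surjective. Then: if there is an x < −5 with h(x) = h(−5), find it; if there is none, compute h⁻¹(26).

Both pieces are strictly decreasing (slopes −2 and −6), so each is injective on its own interval.
The left piece maps (−∞, −5) onto (24, ∞); the right piece maps [−5, ∞) onto (−∞, 32].
The union (24, ∞) ∪ (−∞, 32] covers ℝ, so h is surjective.
For the follow-up: the images overlap, so an x < −5 with h(x) = h(−5) exists. h(−5) = 32; solving −2x + 14 = 32 for x < −5 gives x = (32 − 14)/(−2) = −9.

-9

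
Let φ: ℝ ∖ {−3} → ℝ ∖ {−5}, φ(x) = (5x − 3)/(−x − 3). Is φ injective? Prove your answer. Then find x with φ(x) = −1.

Suppose φ(a) = φ(b). Cross-multiplying: (5a − 3)(−b − 3) = (5b − 3)(−a − 3).
Expanding both sides and cancelling the symmetric terms leaves −18·(a − b) = 0. Since −18 ≠ 0, a = b. Thus φ is injective.
Solving φ(x) = −1: cross-multiplying gives 5x − 3 = −1(−x − 3), which rearranges to 4x = 6, so x = 3/2.

3/2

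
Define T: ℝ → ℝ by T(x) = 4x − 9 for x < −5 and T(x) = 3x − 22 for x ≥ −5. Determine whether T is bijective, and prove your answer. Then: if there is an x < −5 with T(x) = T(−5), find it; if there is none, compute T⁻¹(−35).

Both pieces are strictly increasing (slopes 4 and 3), so each is injective on its own interval.
The left piece maps (−∞, −5) onto (−∞, −29); the right piece maps [−5, ∞) onto [−37, ∞).
These images overlap. In particular T(−5) = −37 (right piece), and solving 4x − 9 = −37 on the left piece gives x = −7 < −5.
So T(−7) = T(−5) with −7 ≠ −5, and T is not injective, hence not bijective. This x = −7 is the requested value below −5.

-7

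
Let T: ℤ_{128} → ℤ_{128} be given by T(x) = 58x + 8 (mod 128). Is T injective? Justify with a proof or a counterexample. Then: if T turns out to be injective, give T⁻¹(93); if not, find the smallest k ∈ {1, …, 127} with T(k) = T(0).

64

We have gcd(58, 128) = 2 > 1. Taking a = 0 and b = 64: T(0) = 8 and T(64) = 58·64 + 8 = 3720 ≡ 8 (mod 128).
So T(0) = T(64) while 0 ≠ 64, therefore T is not injective.
Since T is not injective, we find the least positive k with T(k) = T(0): this means 58k ≡ 0 (mod 128), i.e. 128 ∣ 58k. Since gcd(58, 128) = 2, dividing through by 2 this holds exactly when 64 ∣ 29k, and as gcd(29, 64) = 1, exactly when 64 ∣ k.
The smallest positive such k is 64.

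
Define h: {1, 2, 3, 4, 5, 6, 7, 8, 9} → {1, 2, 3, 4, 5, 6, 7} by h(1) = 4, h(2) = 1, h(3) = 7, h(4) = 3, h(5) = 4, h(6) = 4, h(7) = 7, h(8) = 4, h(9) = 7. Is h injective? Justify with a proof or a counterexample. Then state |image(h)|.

h(1) = 4 = h(5) with 1 ≠ 5, so h is not injective.
The image of h is {1, 3, 4, 7}, which has 4 elements.

4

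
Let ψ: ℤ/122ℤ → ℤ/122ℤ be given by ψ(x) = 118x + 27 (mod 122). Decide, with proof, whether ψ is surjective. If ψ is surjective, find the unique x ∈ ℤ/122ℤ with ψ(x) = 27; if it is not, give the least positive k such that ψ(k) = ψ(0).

61

Since gcd(118, 122) = 2, we have 118x ≡ 0 (mod 2) for all x, so ψ(x) ≡ 1 (mod 2).
But 0 ≢ 1 (mod 2), so 0 ∈ ℤ/122ℤ has no preimage. Therefore ψ is not surjective.
Since ψ is not surjective, we find the least positive k with ψ(k) = ψ(0): this means 118k ≡ 0 (mod 122), i.e. 122 ∣ 118k. Since gcd(118, 122) = 2, dividing through by 2 this holds exactly when 61 ∣ 59k, and as gcd(59, 61) = 1, exactly when 61 ∣ k.
The smallest positive such k is 61.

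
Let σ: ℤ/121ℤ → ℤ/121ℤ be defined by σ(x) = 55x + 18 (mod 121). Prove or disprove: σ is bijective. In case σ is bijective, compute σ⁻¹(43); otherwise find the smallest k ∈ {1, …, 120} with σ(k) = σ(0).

Recall: injectivity means: for all x_1, x_2 in the domain, σ(x_1) = σ(x_2) implies x_1 = x_2.
We have gcd(55, 121) = 11 > 1. Taking x_1 = 0 and x_2 = 11: σ(0) = 18 and σ(11) = 55·11 + 18 = 623 ≡ 18 (mod 121).
So σ(0) = σ(11) while 0 ≠ 11, so σ is not injective, hence not bijective.
Since σ is not bijective, we find the least positive k with σ(k) = σ(0): this means 55k ≡ 0 (mod 121), i.e. 121 ∣ 55k. Since gcd(55, 121) = 11, dividing through by 11 this holds exactly when 11 ∣ 5k, and as gcd(5, 11) = 1, exactly when 11 ∣ k.
The smallest positive such k is 11.

11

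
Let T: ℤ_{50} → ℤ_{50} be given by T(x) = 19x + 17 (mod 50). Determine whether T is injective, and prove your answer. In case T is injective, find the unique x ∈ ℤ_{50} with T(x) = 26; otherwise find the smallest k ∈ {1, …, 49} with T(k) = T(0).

Recall: T is injective if T(s) = T(t) implies s = t.
If T(s) = T(t), then 19s ≡ 19t (mod 50). Because gcd(19, 50) = 1, we may cancel 19 to get s ≡ t (mod 50).
Thus T is injective.
We now compute 19⁻¹ mod 50 explicitly. Euclid's algorithm: 50 = 2·19 + 12, 19 = 1·12 + 7, 12 = 1·7 + 5, 7 = 1·5 + 2, 5 = 2·2 + 1; back-substituting gives 1 = 29·19 − 11·50, so 19⁻¹ ≡ 29 (mod 50).
Since T is injective, we compute T⁻¹(26): solve 19x + 17 ≡ 26 (mod 50), i.e. 19x ≡ 9 (mod 50).
Multiplying by 19⁻¹ = 29 gives x ≡ 29·9 = 261 = 5·50 + 11 ≡ 11 (mod 50).
Check: T(11) = 19·11 + 17 = 226 = 4·50 + 26 ≡ 26 (mod 50).

11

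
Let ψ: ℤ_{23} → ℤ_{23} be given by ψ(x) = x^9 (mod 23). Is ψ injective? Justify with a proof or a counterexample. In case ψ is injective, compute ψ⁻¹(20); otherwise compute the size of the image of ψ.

10

Since 23 is prime, the nonzero elements of ℤ_{23} form a cyclic group of order 22.
As gcd(9, 22) = 1, raising to the 9th power is a bijection on this group: if u^9 ≡ v^9 then (uv^{−1})^9 = 1, and the only element of order dividing gcd(9, 22) = 1 is 1, so u = v.
With ψ(0) = 0 this makes ψ injective on all of ℤ_{23}, hence bijective (finite equal-size domain and codomain). In particular ψ is injective.
Since ψ is injective, we find the preimage of 20. The inverse of x ↦ x^9 on (ℤ_{23})^× is x ↦ x^5, because 9·5 = 45 = 2·22 + 1 ≡ 1 (mod 22) and x^{22} = 1 for x ≠ 0 (Fermat). So ψ⁻¹(20) = 20^5 mod 23.
Repeated squaring mod 23: 20^1 ≡ 20, 20^2 ≡ 20² = 400 ≡ 9, 20^4 ≡ 9² = 81 ≡ 12. Since 5 = 4 + 1, 20^5 ≡ 12·20: 12·20 = 240 ≡ 10. So 20^5 ≡ 10 (mod 23).
Hence ψ⁻¹(20) = 10.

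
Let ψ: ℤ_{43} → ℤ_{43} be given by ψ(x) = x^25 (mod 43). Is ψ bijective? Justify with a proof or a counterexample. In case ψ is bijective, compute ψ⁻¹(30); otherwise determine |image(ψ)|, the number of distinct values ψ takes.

Since 43 is prime, the nonzero elements of ℤ_{43} form a cyclic group of order 42.
As gcd(25, 42) = 1, raising to the 25th power is a bijection on this group: if u^25 ≡ v^25 then (uv^{−1})^25 = 1, and the only element of order dividing gcd(25, 42) = 1 is 1, so u = v.
With ψ(0) = 0 this makes ψ injective on all of ℤ_{43}, hence bijective (finite equal-size domain and codomain). In particular ψ is bijective.
Since ψ is bijective, we find the preimage of 30. The inverse of x ↦ x^25 on (ℤ_{43})^× is x ↦ x^37, because 25·37 = 925 = 22·42 + 1 ≡ 1 (mod 42) and x^{42} = 1 for x ≠ 0 (Fermat). So ψ⁻¹(30) = 30^37 mod 43.
Repeated squaring mod 43: 30^1 ≡ 30, 30^2 ≡ 30² = 900 ≡ 40, 30^4 ≡ 40² = 1600 ≡ 9, 30^8 ≡ 9² = 81 ≡ 38, 30^16 ≡ 38² = 1444 ≡ 25, 30^32 ≡ 25² = 625 ≡ 23. Since 37 = 32 + 4 + 1, 30^37 ≡ 23·9·30: 23·9 = 207 ≡ 35, then 35·30 = 1050 ≡ 18. So 30^37 ≡ 18 (mod 43).
Hence ψ⁻¹(30) = 18.

18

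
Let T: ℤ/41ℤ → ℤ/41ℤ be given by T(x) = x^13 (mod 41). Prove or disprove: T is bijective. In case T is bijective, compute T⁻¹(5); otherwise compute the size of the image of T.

Since 41 is prime, the nonzero elements of ℤ/41ℤ form a cyclic group of order 40.
As gcd(13, 40) = 1, raising to the 13th power is a bijection on this group: if a^13 ≡ b^13 then (ab^{−1})^13 = 1, and the only element of order dividing gcd(13, 40) = 1 is 1, so a = b.
With T(0) = 0 this makes T injective on all of ℤ/41ℤ, hence bijective (finite equal-size domain and codomain). In particular T is bijective.
Since T is bijective, we find the preimage of 5. The inverse of x ↦ x^13 on (ℤ/41ℤ)^× is x ↦ x^37, because 13·37 = 481 = 12·40 + 1 ≡ 1 (mod 40) and x^{40} = 1 for x ≠ 0 (Fermat). So T⁻¹(5) = 5^37 mod 41.
Repeated squaring mod 41: 5^1 ≡ 5, 5^2 ≡ 5² = 25, 5^4 ≡ 25² = 625 ≡ 10, 5^8 ≡ 10² = 100 ≡ 18, 5^16 ≡ 18² = 324 ≡ 37, 5^32 ≡ 37² = 1369 ≡ 16. Since 37 = 32 + 4 + 1, 5^37 ≡ 16·10·5: 16·10 = 160 ≡ 37, then 37·5 = 185 ≡ 21. So 5^37 ≡ 21 (mod 41).
Hence T⁻¹(5) = 21.

21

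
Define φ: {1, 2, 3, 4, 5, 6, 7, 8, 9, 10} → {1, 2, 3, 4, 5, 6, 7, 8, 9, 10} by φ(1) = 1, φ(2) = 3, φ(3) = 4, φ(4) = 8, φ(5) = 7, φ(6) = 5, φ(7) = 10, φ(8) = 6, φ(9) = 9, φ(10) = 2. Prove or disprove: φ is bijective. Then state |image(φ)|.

The values 1, 3, 4, 8, 7, 5, 10, 6, 9, 2 are a permutation of {1, 2, 3, 4, 5, 6, 7, 8, 9, 10}: each element appears exactly once.
So φ is injective and surjective, hence bijective.
The image of φ is {1, 2, 3, 4, 5, 6, 7, 8, 9, 10}, which has 10 elements.

10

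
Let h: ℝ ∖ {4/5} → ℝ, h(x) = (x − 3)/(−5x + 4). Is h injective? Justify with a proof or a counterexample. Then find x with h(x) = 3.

Suppose h(s) = h(t). Cross-multiplying: (s − 3)(−5t + 4) = (t − 3)(−5s + 4).
Expanding both sides and cancelling the symmetric terms leaves −11·(s − t) = 0. Since −11 ≠ 0, s = t. Hence h is injective.
Solving h(x) = 3: cross-multiplying gives x − 3 = 3(−5x + 4), which rearranges to 16x = 15, so x = 15/16.

15/16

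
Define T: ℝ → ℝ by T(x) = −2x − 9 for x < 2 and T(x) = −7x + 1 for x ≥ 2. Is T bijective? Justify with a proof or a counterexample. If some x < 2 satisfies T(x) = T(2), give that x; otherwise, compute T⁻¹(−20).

3

Both pieces are strictly decreasing (slopes −2 and −7), so each is injective on its own interval.
The left piece maps (−∞, 2) onto (−13, ∞); the right piece maps [2, ∞) onto (−∞, −13].
Since −13 = −13, the images partition ℝ: T is injective and surjective, hence bijective.
Because the two images are disjoint, no x < 2 has T(x) = T(2), so we compute T⁻¹(−20): −20 lies in (−∞, −13], so solve −7x + 1 = −20: x = (−20 − 1)/(−7) = 3.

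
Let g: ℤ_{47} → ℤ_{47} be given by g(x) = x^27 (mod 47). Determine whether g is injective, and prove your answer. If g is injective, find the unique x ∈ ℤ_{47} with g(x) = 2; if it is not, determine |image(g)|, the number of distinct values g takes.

Since 47 is prime, the nonzero elements of ℤ_{47} form a cyclic group of order 46.
As gcd(27, 46) = 1, raising to the 27th power is a bijection on this group: if x_1^27 ≡ x_2^27 then (x_1x_2^{−1})^27 = 1, and the only element of order dividing gcd(27, 46) = 1 is 1, so x_1 = x_2.
With g(0) = 0 this makes g injective on all of ℤ_{47}, hence bijective (finite equal-size domain and codomain). In particular g is injective.
Since g is injective, we find the preimage of 2. The inverse of x ↦ x^27 on (ℤ_{47})^× is x ↦ x^29, because 27·29 = 783 = 17·46 + 1 ≡ 1 (mod 46) and x^{46} = 1 for x ≠ 0 (Fermat). So g⁻¹(2) = 2^29 mod 47.
Repeated squaring mod 47: 2^1 ≡ 2, 2^2 ≡ 2² = 4, 2^4 ≡ 4² = 16, 2^8 ≡ 16² = 256 ≡ 21, 2^16 ≡ 21² = 441 ≡ 18. Since 29 = 16 + 8 + 4 + 1, 2^29 ≡ 18·21·16·2: 18·21 = 378 ≡ 2, then 2·16 = 32, then 32·2 = 64 ≡ 17. So 2^29 ≡ 17 (mod 47).
Hence g⁻¹(2) = 17.

17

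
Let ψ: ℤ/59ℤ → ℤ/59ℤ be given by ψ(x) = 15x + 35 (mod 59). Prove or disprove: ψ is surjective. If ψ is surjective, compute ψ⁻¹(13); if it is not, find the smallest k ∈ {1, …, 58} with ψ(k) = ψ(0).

30

Recall: surjectivity means every element of the codomain has a preimage under ψ.
Since gcd(15, 59) = 1, 15 is invertible modulo 59. Euclid's algorithm: 59 = 3·15 + 14, 15 = 1·14 + 1; back-substituting gives 1 = 4·15 − 1·59, so 15⁻¹ ≡ 4 (mod 59).
For any y ∈ ℤ/59ℤ, x = 4(y − 35) mod 59 satisfies ψ(x) = 15·4(y − 35) + 35 ≡ y (since 15·4 ≡ 1 mod 59). So every y has a preimage.
So ψ is surjective.
Since ψ is surjective, we find ψ⁻¹(13): we need 15x ≡ 13 − 35 ≡ 37 (mod 59). Using 15⁻¹ = 4: x ≡ 4·37 = 148 = 2·59 + 30, so x = 30.
Check: ψ(30) = 15·30 + 35 = 485 = 8·59 + 13 ≡ 13 (mod 59).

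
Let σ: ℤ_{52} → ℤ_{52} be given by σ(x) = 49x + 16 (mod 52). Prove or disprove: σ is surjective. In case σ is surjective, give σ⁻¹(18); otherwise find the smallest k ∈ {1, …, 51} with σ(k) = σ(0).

Recall: surjectivity means every element of the codomain has a preimage under σ.
Since gcd(49, 52) = 1, 49 is invertible modulo 52. Euclid's algorithm: 52 = 1·49 + 3, 49 = 16·3 + 1; back-substituting gives 1 = 17·49 − 16·52, so 49⁻¹ ≡ 17 (mod 52).
Then y ↦ 17(y − 16) is a two-sided inverse to σ, so every y ∈ ℤ_{52} has a preimage.
So σ is surjective.
Since σ is surjective, we compute σ⁻¹(18): solve 49x + 16 ≡ 18 (mod 52), i.e. 49x ≡ 2 (mod 52).
Multiplying by 49⁻¹ = 17 gives x ≡ 17·2 = 34 ≡ 34 (mod 52).
Check: σ(34) = 49·34 + 16 = 1682 = 32·52 + 18 ≡ 18 (mod 52).

34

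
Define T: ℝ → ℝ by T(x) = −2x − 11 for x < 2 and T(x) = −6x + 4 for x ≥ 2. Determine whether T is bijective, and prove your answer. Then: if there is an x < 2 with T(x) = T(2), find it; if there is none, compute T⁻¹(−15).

Both pieces are strictly decreasing (slopes −2 and −6), so each is injective on its own interval.
The left piece maps (−∞, 2) onto (−15, ∞); the right piece maps [2, ∞) onto (−∞, −8].
These images overlap. In particular T(2) = −8 (right piece), and solving −2x − 11 = −8 on the left piece gives x = −3/2 < 2.
So T(−3/2) = T(2) with −3/2 ≠ 2, and T is not injective, hence not bijective. This x = −3/2 is the requested value below 2.

-3/2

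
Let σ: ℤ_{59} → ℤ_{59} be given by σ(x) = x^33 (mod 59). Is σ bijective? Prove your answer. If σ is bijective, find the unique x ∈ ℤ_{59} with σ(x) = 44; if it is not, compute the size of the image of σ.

Since 59 is prime, the nonzero elements of ℤ_{59} form a cyclic group of order 58.
As gcd(33, 58) = 1, raising to the 33rd power is a bijection on this group: if a^33 ≡ b^33 then (ab^{−1})^33 = 1, and the only element of order dividing gcd(33, 58) = 1 is 1, so a = b.
With σ(0) = 0 this makes σ injective on all of ℤ_{59}, hence bijective (finite equal-size domain and codomain). In particular σ is bijective.
Since σ is bijective, we find the preimage of 44. The inverse of x ↦ x^33 on (ℤ_{59})^× is x ↦ x^51, because 33·51 = 1683 = 29·58 + 1 ≡ 1 (mod 58) and x^{58} = 1 for x ≠ 0 (Fermat). So σ⁻¹(44) = 44^51 mod 59.
Repeated squaring mod 59: 44^1 ≡ 44, 44^2 ≡ 44² = 1936 ≡ 48, 44^4 ≡ 48² = 2304 ≡ 3, 44^8 ≡ 3² = 9, 44^16 ≡ 9² = 81 ≡ 22, 44^32 ≡ 22² = 484 ≡ 12. Since 51 = 32 + 16 + 2 + 1, 44^51 ≡ 12·22·48·44: 12·22 = 264 ≡ 28, then 28·48 = 1344 ≡ 46, then 46·44 = 2024 ≡ 18. So 44^51 ≡ 18 (mod 59).
Hence σ⁻¹(44) = 18.

18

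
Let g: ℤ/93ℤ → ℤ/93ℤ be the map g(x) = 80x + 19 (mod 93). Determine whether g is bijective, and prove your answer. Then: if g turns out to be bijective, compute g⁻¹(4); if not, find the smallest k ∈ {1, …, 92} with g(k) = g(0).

87

Recall: g is injective when g(u) = g(v) forces u = v.
Suppose g(u) = g(v) in ℤ/93ℤ. Then 80u + 19 ≡ 80v + 19 (mod 93), thus 80(u − v) ≡ 0 (mod 93).
Since gcd(80, 93) = 1, 80 is invertible modulo 93, thus u − v ≡ 0 (mod 93), i.e. u = v.
We now compute 80⁻¹ mod 93 explicitly. Euclid's algorithm: 93 = 1·80 + 13, 80 = 6·13 + 2, 13 = 6·2 + 1; back-substituting gives 1 = 50·80 − 43·93, so 80⁻¹ ≡ 50 (mod 93).
For any y ∈ ℤ/93ℤ, x = 50(y − 19) mod 93 satisfies g(x) = 80·50(y − 19) + 19 ≡ y (since 80·50 ≡ 1 mod 93). So every y has a preimage.
Hence g is bijective.
Since g is bijective, we find g⁻¹(4): we need 80x ≡ 4 − 19 ≡ 78 (mod 93). Using 80⁻¹ = 50: x ≡ 50·78 = 3900 = 41·93 + 87, so x = 87.
Check: g(87) = 80·87 + 19 = 6979 = 75·93 + 4 ≡ 4 (mod 93).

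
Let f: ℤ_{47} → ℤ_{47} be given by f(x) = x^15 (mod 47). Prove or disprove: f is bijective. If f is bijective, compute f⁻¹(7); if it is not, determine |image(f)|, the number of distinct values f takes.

Since 47 is prime, the nonzero elements of ℤ_{47} form a cyclic group of order 46.
As gcd(15, 46) = 1, raising to the 15th power is a bijection on this group: if s^15 ≡ t^15 then (st^{−1})^15 = 1, and the only element of order dividing gcd(15, 46) = 1 is 1, so s = t.
With f(0) = 0 this makes f injective on all of ℤ_{47}, hence bijective (finite equal-size domain and codomain). In particular f is bijective.
Since f is bijective, we find the preimage of 7. The inverse of x ↦ x^15 on (ℤ_{47})^× is x ↦ x^43, because 15·43 = 645 = 14·46 + 1 ≡ 1 (mod 46) and x^{46} = 1 for x ≠ 0 (Fermat). So f⁻¹(7) = 7^43 mod 47.
Repeated squaring mod 47: 7^1 ≡ 7, 7^2 ≡ 7² = 49 ≡ 2, 7^4 ≡ 2² = 4, 7^8 ≡ 4² = 16, 7^16 ≡ 16² = 256 ≡ 21, 7^32 ≡ 21² = 441 ≡ 18. Since 43 = 32 + 8 + 2 + 1, 7^43 ≡ 18·16·2·7: 18·16 = 288 ≡ 6, then 6·2 = 12, then 12·7 = 84 ≡ 37. So 7^43 ≡ 37 (mod 47).
Hence f⁻¹(7) = 37.

37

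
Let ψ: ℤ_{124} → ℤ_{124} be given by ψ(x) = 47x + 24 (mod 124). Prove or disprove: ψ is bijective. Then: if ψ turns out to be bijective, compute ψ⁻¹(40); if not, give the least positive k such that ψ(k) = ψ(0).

32

Suppose ψ(s) = ψ(t) in ℤ_{124}. Then 47s + 24 ≡ 47t + 24 (mod 124), hence 47(s − t) ≡ 0 (mod 124).
Since gcd(47, 124) = 1, 47 is invertible modulo 124, hence s − t ≡ 0 (mod 124), i.e. s = t.
We now compute 47⁻¹ mod 124 explicitly. Euclid's algorithm: 124 = 2·47 + 30, 47 = 1·30 + 17, 30 = 1·17 + 13, 17 = 1·13 + 4, 13 = 3·4 + 1; back-substituting gives 1 = 95·47 − 36·124, so 47⁻¹ ≡ 95 (mod 124).
For any y ∈ ℤ_{124}, x = 95(y − 24) mod 124 satisfies ψ(x) = 47·95(y − 24) + 24 ≡ y (since 47·95 ≡ 1 mod 124). So every y has a preimage.
Hence ψ is bijective.
Since ψ is bijective, we compute ψ⁻¹(40): solve 47x + 24 ≡ 40 (mod 124), i.e. 47x ≡ 16 (mod 124).
Multiplying by 47⁻¹ = 95 gives x ≡ 95·16 = 1520 = 12·124 + 32 ≡ 32 (mod 124).
Check: ψ(32) = 47·32 + 24 = 1528 = 12·124 + 40 ≡ 40 (mod 124).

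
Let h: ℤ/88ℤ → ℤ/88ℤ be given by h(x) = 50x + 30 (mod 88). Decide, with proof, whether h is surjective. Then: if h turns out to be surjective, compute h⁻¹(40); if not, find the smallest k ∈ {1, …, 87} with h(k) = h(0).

44

Since gcd(50, 88) = 2, we have 50x ≡ 0 (mod 2) for all x, so h(x) ≡ 0 (mod 2).
But 1 ≢ 0 (mod 2), so 1 ∈ ℤ/88ℤ has no preimage. So h is not surjective.
Since h is not surjective, we find the least positive k with h(k) = h(0): this means 50k ≡ 0 (mod 88), i.e. 88 ∣ 50k. Since gcd(50, 88) = 2, dividing through by 2 this holds exactly when 44 ∣ 25k, and as gcd(25, 44) = 1, exactly when 44 ∣ k.
The smallest positive such k is 44.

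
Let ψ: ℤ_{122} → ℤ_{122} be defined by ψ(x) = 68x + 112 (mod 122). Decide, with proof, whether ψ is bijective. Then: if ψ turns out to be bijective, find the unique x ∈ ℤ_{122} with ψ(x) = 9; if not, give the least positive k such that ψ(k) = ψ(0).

We have gcd(68, 122) = 2 > 1. Taking s = 0 and t = 61: ψ(0) = 112 and ψ(61) = 68·61 + 112 = 4260 ≡ 112 (mod 122).
So ψ(0) = ψ(61) while 0 ≠ 61, so ψ is not injective, hence not bijective.
Since ψ is not bijective, we find the least positive k with ψ(k) = ψ(0): this means 68k ≡ 0 (mod 122), i.e. 122 ∣ 68k. Since gcd(68, 122) = 2, dividing through by 2 this holds exactly when 61 ∣ 34k, and as gcd(34, 61) = 1, exactly when 61 ∣ k.
The smallest positive such k is 61.

61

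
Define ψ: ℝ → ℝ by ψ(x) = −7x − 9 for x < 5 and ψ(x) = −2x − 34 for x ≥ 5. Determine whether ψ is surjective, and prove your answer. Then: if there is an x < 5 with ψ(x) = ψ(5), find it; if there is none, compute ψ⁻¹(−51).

Both pieces are strictly decreasing (slopes −7 and −2), so each is injective on its own interval.
The left piece maps (−∞, 5) onto (−44, ∞); the right piece maps [5, ∞) onto (−∞, −44].
These images together cover ℝ, so ψ is surjective.
Because the two images are disjoint, no x < 5 has ψ(x) = ψ(5), so we compute ψ⁻¹(−51): −51 lies in (−∞, −44], so solve −2x − 34 = −51: x = (−51 + 34)/(−2) = 17/2.

17/2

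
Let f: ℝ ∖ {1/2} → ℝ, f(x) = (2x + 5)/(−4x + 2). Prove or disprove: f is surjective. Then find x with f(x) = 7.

If f(x) = −1/2, cross-multiplying gives −4(2x + 5) = 2(−4x + 2), which simplifies to −20 = 4 — false.  So −1/2 has no preimage and f is not surjective.
Solving f(x) = 7: cross-multiplying gives 2x + 5 = 7(−4x + 2), which rearranges to 30x = 9, so x = 3/10.

3/10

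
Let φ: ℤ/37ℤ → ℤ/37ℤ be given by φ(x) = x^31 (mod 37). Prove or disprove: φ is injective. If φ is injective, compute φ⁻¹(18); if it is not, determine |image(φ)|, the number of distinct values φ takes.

13

Since 37 is prime, the nonzero elements of ℤ/37ℤ form a cyclic group of order 36.
As gcd(31, 36) = 1, raising to the 31st power is a bijection on this group: if s^31 ≡ t^31 then (st^{−1})^31 = 1, and the only element of order dividing gcd(31, 36) = 1 is 1, so s = t.
With φ(0) = 0 this makes φ injective on all of ℤ/37ℤ, hence bijective (finite equal-size domain and codomain). In particular φ is injective.
Since φ is injective, we find the preimage of 18. The inverse of x ↦ x^31 on (ℤ/37ℤ)^× is x ↦ x^7, because 31·7 = 217 = 6·36 + 1 ≡ 1 (mod 36) and x^{36} = 1 for x ≠ 0 (Fermat). So φ⁻¹(18) = 18^7 mod 37.
Repeated squaring mod 37: 18^1 ≡ 18, 18^2 ≡ 18² = 324 ≡ 28, 18^4 ≡ 28² = 784 ≡ 7. Since 7 = 4 + 2 + 1, 18^7 ≡ 7·28·18: 7·28 = 196 ≡ 11, then 11·18 = 198 ≡ 13. So 18^7 ≡ 13 (mod 37).
Hence φ⁻¹(18) = 13.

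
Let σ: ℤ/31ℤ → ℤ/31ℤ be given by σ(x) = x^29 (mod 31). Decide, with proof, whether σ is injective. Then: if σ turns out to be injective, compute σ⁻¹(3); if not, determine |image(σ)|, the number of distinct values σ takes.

Since 31 is prime, the nonzero elements of ℤ/31ℤ form a cyclic group of order 30.
As gcd(29, 30) = 1, raising to the 29th power is a bijection on this group: if s^29 ≡ t^29 then (st^{−1})^29 = 1, and the only element of order dividing gcd(29, 30) = 1 is 1, so s = t.
With σ(0) = 0 this makes σ injective on all of ℤ/31ℤ, hence bijective (finite equal-size domain and codomain). In particular σ is injective.
Since σ is injective, we find the preimage of 3. The inverse of x ↦ x^29 on (ℤ/31ℤ)^× is x ↦ x^29, because 29·29 = 841 = 28·30 + 1 ≡ 1 (mod 30) and x^{30} = 1 for x ≠ 0 (Fermat). So σ⁻¹(3) = 3^29 mod 31.
Repeated squaring mod 31: 3^1 ≡ 3, 3^2 ≡ 3² = 9, 3^4 ≡ 9² = 81 ≡ 19, 3^8 ≡ 19² = 361 ≡ 20, 3^16 ≡ 20² = 400 ≡ 28. Since 29 = 16 + 8 + 4 + 1, 3^29 ≡ 28·20·19·3: 28·20 = 560 ≡ 2, then 2·19 = 38 ≡ 7, then 7·3 = 21. So 3^29 ≡ 21 (mod 31).
Hence σ⁻¹(3) = 21.

21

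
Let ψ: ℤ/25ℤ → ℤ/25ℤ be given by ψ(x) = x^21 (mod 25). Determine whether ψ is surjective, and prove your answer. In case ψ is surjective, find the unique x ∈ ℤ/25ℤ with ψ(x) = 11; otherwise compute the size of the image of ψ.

ψ(0) = 0^21 = 0.
ψ(5): Repeated squaring mod 25: 5^1 ≡ 5, 5^2 ≡ 5² = 25 ≡ 0, 5^4 ≡ 0² = 0, 5^8 ≡ 0² = 0, 5^16 ≡ 0² = 0. Since 21 = 16 + 4 + 1, 5^21 ≡ 0·0·5: 0·0 = 0, then 0·5 = 0. So 5^21 ≡ 0 (mod 25).
So ψ(0) = ψ(5) = 0 while 0 ≠ 5, therefore ψ is not injective.
A non-injective map from the 25-element set ℤ/25ℤ to itself takes at most 24 distinct values, so it cannot be surjective. So ψ is not surjective.
Since ψ is not surjective, we determine |image(ψ)|. Computing x^21 mod 25 for each x (by repeated squaring, reducing mod 25 at every step), the values ψ(0), ψ(1), …, ψ(24) are: 0, 1, 2, 3, 4, 0, 6, 7, 8, 9, 0, 11, 12, 13, 14, 0, 16, 17, 18, 19, 0, 21, 22, 23, 24.
The distinct values are {0, 1, 2, 3, 4, 6, 7, 8, 9, 11, 12, 13, 14, 16, 17, 18, 19, 21, 22, 23, 24}; there are 21 of them.

21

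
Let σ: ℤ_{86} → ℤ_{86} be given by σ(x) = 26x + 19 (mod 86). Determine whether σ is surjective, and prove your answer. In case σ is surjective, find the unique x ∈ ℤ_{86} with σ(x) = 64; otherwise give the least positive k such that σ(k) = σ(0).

Since gcd(26, 86) = 2, we have 26x ≡ 0 (mod 2) for all x, so σ(x) ≡ 1 (mod 2).
But 0 ≢ 1 (mod 2), so 0 ∈ ℤ_{86} has no preimage. So σ is not surjective.
Since σ is not surjective, we find the least positive k with σ(k) = σ(0): this means 26k ≡ 0 (mod 86), i.e. 86 ∣ 26k. Since gcd(26, 86) = 2, dividing through by 2 this holds exactly when 43 ∣ 13k, and as gcd(13, 43) = 1, exactly when 43 ∣ k.
The smallest positive such k is 43.

43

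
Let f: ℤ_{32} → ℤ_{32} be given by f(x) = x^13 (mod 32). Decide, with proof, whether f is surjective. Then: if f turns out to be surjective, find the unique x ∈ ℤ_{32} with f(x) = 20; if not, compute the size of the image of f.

f(0) = 0^13 = 0.
f(2): Repeated squaring mod 32: 2^1 ≡ 2, 2^2 ≡ 2² = 4, 2^4 ≡ 4² = 16, 2^8 ≡ 16² = 256 ≡ 0. Since 13 = 8 + 4 + 1, 2^13 ≡ 0·16·2: 0·16 = 0, then 0·2 = 0. So 2^13 ≡ 0 (mod 32).
So f(0) = f(2) = 0 while 0 ≠ 2, thus f is not injective.
A non-injective map from the 32-element set ℤ_{32} to itself takes at most 31 distinct values, so it cannot be surjective. So f is not surjective.
Since f is not surjective, we determine |image(f)|. Computing x^13 mod 32 for each x (by repeated squaring, reducing mod 32 at every step), the values f(0), f(1), …, f(31) are: 0, 1, 0, 19, 0, 21, 0, 7, 0, 9, 0, 27, 0, 29, 0, 15, 0, 17, 0, 3, 0, 5, 0, 23, 0, 25, 0, 11, 0, 13, 0, 31.
The distinct values are {0, 1, 3, 5, 7, 9, 11, 13, 15, 17, 19, 21, 23, 25, 27, 29, 31}; there are 17 of them.

17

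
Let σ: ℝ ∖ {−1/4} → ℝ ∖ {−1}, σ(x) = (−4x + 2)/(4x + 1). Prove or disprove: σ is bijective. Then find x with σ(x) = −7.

-3/8

Suppose σ(x_1) = σ(x_2). Cross-multiplying: (−4x_1 + 2)(4x_2 + 1) = (−4x_2 + 2)(4x_1 + 1).
Expanding both sides and cancelling the symmetric terms leaves −12·(x_1 − x_2) = 0. Since −12 ≠ 0, x_1 = x_2. Hence σ is injective.
For any y ≠ −1, solving y(4x + 1) = −4x + 2 for x gives a well-defined x ≠ −1/4. So σ is surjective.
Hence σ is bijective.
Solving σ(x) = −7: cross-multiplying gives −4x + 2 = −7(4x + 1), which rearranges to 24x = −9, so x = −3/8.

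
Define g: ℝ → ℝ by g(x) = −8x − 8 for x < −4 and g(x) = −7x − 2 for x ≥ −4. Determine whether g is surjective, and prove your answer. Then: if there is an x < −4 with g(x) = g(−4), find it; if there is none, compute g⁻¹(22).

-17/4

Both pieces are strictly decreasing (slopes −8 and −7), so each is injective on its own interval.
The left piece maps (−∞, −4) onto (24, ∞); the right piece maps [−4, ∞) onto (−∞, 26].
The union (24, ∞) ∪ (−∞, 26] covers ℝ, so g is surjective.
For the follow-up: the images overlap, so an x < −4 with g(x) = g(−4) exists. g(−4) = 26; solving −8x − 8 = 26 for x < −4 gives x = (26 + 8)/(−8) = −17/4.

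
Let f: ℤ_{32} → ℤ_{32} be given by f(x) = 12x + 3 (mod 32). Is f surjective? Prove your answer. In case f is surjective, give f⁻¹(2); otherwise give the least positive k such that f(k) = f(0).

Since gcd(12, 32) = 4, we have 12x ≡ 0 (mod 4) for all x, so f(x) ≡ 3 (mod 4).
But 0 ≢ 3 (mod 4), so 0 ∈ ℤ_{32} has no preimage. So f is not surjective.
Since f is not surjective, we find the least positive k with f(k) = f(0): this means 12k ≡ 0 (mod 32), i.e. 32 ∣ 12k. Since gcd(12, 32) = 4, dividing through by 4 this holds exactly when 8 ∣ 3k, and as gcd(3, 8) = 1, exactly when 8 ∣ k.
The smallest positive such k is 8.

8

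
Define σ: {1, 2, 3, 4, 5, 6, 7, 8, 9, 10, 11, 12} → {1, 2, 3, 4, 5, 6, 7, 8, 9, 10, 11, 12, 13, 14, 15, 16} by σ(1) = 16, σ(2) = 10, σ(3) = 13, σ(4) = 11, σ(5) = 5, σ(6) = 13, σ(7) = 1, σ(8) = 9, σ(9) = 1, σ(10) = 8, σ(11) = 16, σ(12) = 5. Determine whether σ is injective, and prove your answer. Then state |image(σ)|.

8

σ(3) = 13 = σ(6) with 3 ≠ 6, so σ is not injective.
The image of σ is {1, 5, 8, 9, 10, 11, 13, 16}, which has 8 elements.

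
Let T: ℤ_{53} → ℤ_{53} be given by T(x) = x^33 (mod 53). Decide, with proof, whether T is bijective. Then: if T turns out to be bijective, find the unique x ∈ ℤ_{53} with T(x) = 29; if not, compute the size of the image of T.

7

Since 53 is prime, the nonzero elements of ℤ_{53} form a cyclic group of order 52.
As gcd(33, 52) = 1, raising to the 33rd power is a bijection on this group: if x_1^33 ≡ x_2^33 then (x_1x_2^{−1})^33 = 1, and the only element of order dividing gcd(33, 52) = 1 is 1, so x_1 = x_2.
With T(0) = 0 this makes T injective on all of ℤ_{53}, hence bijective (finite equal-size domain and codomain). In particular T is bijective.
Since T is bijective, we find the preimage of 29. The inverse of x ↦ x^33 on (ℤ_{53})^× is x ↦ x^41, because 33·41 = 1353 = 26·52 + 1 ≡ 1 (mod 52) and x^{52} = 1 for x ≠ 0 (Fermat). So T⁻¹(29) = 29^41 mod 53.
Repeated squaring mod 53: 29^1 ≡ 29, 29^2 ≡ 29² = 841 ≡ 46, 29^4 ≡ 46² = 2116 ≡ 49, 29^8 ≡ 49² = 2401 ≡ 16, 29^16 ≡ 16² = 256 ≡ 44, 29^32 ≡ 44² = 1936 ≡ 28. Since 41 = 32 + 8 + 1, 29^41 ≡ 28·16·29: 28·16 = 448 ≡ 24, then 24·29 = 696 ≡ 7. So 29^41 ≡ 7 (mod 53).
Hence T⁻¹(29) = 7.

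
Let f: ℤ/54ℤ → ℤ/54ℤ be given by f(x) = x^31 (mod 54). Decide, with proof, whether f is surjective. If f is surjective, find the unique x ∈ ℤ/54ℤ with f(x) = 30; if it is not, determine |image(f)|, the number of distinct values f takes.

38

f(0) = 0^31 = 0.
f(6): Repeated squaring mod 54: 6^1 ≡ 6, 6^2 ≡ 6² = 36, 6^4 ≡ 36² = 1296 ≡ 0, 6^8 ≡ 0² = 0, 6^16 ≡ 0² = 0. Since 31 = 16 + 8 + 4 + 2 + 1, 6^31 ≡ 0·0·0·36·6: 0·0 = 0, then 0·0 = 0, then 0·36 = 0, then 0·6 = 0. So 6^31 ≡ 0 (mod 54).
So f(0) = f(6) = 0 while 0 ≠ 6, thus f is not injective.
A non-injective map from the 54-element set ℤ/54ℤ to itself takes at most 53 distinct values, so it cannot be surjective. Thus f is not surjective.
Since f is not surjective, we determine |image(f)|. Computing x^31 mod 54 for each x (by repeated squaring, reducing mod 54 at every step), the values f(0), f(1), …, f(53) are: 0, 1, 38, 27, 40, 23, 0, 25, 8, 27, 10, 47, 0, 49, 32, 27, 34, 17, 0, 19, 2, 27, 4, 41, 0, 43, 26, 27, 28, 11, 0, 13, 50, 27, 52, 35, 0, 37, 20, 27, 22, 5, 0, 7, 44, 27, 46, 29, 0, 31, 14, 27, 16, 53.
The distinct values are {0, 1, 2, 4, 5, 7, 8, 10, 11, 13, 14, 16, 17, 19, 20, 22, 23, 25, 26, 27, 28, 29, 31, 32, 34, 35, 37, 38, 40, 41, 43, 44, 46, 47, 49, 50, 52, 53}; there are 38 of them.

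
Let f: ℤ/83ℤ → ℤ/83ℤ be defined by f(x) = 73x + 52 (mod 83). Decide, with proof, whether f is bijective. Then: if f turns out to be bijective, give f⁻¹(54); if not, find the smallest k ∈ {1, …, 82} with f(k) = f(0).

33

Suppose f(u) = f(v) in ℤ/83ℤ. Then 73u + 52 ≡ 73v + 52 (mod 83), therefore 73(u − v) ≡ 0 (mod 83).
Since gcd(73, 83) = 1, 73 is invertible modulo 83, so u − v ≡ 0 (mod 83), i.e. u = v.
We now compute 73⁻¹ mod 83 explicitly. Euclid's algorithm: 83 = 1·73 + 10, 73 = 7·10 + 3, 10 = 3·3 + 1; back-substituting gives 1 = 58·73 − 51·83, so 73⁻¹ ≡ 58 (mod 83).
For any y ∈ ℤ/83ℤ, x = 58(y − 52) mod 83 satisfies f(x) = 73·58(y − 52) + 52 ≡ y (since 73·58 ≡ 1 mod 83). So every y has a preimage.
Therefore f is bijective.
Since f is bijective, we find f⁻¹(54): we need 73x ≡ 54 − 52 ≡ 2 (mod 83). Using 73⁻¹ = 58: x ≡ 58·2 = 116 = 1·83 + 33, so x = 33.
Check: f(33) = 73·33 + 52 = 2461 = 29·83 + 54 ≡ 54 (mod 83).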